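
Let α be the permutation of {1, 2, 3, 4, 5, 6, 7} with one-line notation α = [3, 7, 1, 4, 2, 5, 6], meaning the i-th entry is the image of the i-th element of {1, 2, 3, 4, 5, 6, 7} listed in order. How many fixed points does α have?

The fixed points (elements with α(x) = x) are {4}, so there is 1.

1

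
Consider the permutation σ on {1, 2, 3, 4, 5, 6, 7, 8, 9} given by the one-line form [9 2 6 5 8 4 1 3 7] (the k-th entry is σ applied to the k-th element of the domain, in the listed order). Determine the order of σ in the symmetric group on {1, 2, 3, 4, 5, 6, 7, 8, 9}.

15

Writing σ as disjoint cycles, the cycle lengths are 5, 3, 1.
The order of σ is the least common multiple of its cycle lengths: lcm(5, 3) = 15.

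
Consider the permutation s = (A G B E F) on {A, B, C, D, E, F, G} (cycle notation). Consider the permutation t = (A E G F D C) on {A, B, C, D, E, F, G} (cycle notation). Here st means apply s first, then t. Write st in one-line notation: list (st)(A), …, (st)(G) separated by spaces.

Chase each element through s then t: A → G → F; B → E → G; C → C → A; D → D → C; E → F → D; F → A → E; G → B → B.
So st in one-line form is F G A C D E B.

F G A C D E B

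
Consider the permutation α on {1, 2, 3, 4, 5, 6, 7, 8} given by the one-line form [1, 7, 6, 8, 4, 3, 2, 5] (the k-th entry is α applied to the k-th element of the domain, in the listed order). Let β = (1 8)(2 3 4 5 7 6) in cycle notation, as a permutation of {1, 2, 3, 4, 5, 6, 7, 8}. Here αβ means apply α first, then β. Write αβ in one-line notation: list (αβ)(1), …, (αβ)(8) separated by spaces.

Chase each element through α then β: 1 → 1 → 8; 2 → 7 → 6; 3 → 6 → 2; 4 → 8 → 1; 5 → 4 → 5; 6 → 3 → 4; 7 → 2 → 3; 8 → 5 → 7.
Collecting the images, αβ = [8 6 2 1 5 4 3 7].

8 6 2 1 5 4 3 7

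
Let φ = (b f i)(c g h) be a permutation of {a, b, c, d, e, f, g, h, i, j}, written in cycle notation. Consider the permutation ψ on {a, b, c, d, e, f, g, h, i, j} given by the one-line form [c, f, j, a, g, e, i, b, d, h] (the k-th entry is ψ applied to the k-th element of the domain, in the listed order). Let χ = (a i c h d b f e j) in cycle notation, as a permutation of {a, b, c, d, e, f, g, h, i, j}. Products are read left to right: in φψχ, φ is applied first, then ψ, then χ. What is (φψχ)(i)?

e

Apply the permutations in order: φ(i) = b, then ψ(b) = f, then χ(f) = e. So (φψχ)(i) = e.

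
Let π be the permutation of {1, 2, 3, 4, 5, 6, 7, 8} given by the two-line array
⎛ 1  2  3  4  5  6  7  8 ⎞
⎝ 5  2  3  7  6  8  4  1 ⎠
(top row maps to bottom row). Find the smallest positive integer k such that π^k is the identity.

4

Writing π as disjoint cycles, the cycle lengths are 4, 2, 1, 1.
Since disjoint cycles commute, ord(π) = lcm(4, 2) = 4.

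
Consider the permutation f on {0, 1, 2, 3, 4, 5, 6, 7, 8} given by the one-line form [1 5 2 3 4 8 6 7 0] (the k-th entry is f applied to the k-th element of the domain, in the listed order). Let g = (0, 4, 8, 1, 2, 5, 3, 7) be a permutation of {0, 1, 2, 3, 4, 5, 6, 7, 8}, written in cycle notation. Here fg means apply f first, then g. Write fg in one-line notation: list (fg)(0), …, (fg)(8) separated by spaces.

2 3 5 7 8 1 6 0 4

(fg)(x) = g(f(x)). Computing each image: g(f(0)) = g(1) = 2, g(f(1)) = g(5) = 3, g(f(2)) = g(2) = 5, g(f(3)) = g(3) = 7, g(f(4)) = g(4) = 8, g(f(5)) = g(8) = 1, g(f(6)) = g(6) = 6, g(f(7)) = g(7) = 0, g(f(8)) = g(0) = 4.
Hence fg = [2 3 5 7 8 1 6 0 4].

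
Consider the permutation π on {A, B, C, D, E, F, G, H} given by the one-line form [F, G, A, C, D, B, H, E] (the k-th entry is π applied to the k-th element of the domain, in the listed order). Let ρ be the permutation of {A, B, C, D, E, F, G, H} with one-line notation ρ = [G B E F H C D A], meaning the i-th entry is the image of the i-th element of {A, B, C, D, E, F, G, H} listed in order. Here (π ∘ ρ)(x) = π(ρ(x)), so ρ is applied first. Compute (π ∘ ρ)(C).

(π ∘ ρ)(C) = π(ρ(C)). ρ(C) = E, then π(E) = D. So (π ∘ ρ)(C) = D.

D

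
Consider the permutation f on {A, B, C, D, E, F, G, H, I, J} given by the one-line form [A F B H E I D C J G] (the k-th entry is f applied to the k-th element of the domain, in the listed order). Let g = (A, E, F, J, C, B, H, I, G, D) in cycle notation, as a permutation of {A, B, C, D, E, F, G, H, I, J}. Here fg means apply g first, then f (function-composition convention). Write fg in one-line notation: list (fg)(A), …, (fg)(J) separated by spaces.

For each element, apply g then f: A → E → E; B → H → C; C → B → F; D → A → A; E → F → I; F → J → G; G → D → H; H → I → J; I → G → D; J → C → B.
So fg in one-line form is E C F A I G H J D B.

E C F A I G H J D B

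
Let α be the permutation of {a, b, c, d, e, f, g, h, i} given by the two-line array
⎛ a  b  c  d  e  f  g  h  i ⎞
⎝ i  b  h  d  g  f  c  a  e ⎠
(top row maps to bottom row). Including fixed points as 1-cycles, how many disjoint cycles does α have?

4

The cycle decomposition is (a, i, e, g, c, h)(b)(d)(f), which has 4 cycles (counting 1-cycles).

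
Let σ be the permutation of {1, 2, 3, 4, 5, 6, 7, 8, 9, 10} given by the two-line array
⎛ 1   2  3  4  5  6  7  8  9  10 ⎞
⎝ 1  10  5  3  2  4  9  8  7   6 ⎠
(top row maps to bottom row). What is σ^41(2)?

Tracing 2 → 10 → … returns to 2 after 6 steps, so 2 lies in a 6-cycle (2, 10, 6, 4, 3, 5).
Since the cycle has length 6, σ^41 acts on it the same as σ^5 (41 mod 6 = 5).
Advancing 5 steps from 2: 2 → 10 → 6 → 4 → 3 → 5.

5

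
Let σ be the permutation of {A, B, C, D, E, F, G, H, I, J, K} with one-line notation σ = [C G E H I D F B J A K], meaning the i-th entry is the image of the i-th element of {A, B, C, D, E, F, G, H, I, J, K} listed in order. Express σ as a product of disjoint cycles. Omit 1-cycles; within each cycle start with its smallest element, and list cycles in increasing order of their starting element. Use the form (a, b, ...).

From A: A → C → E → I → J → A, closing the cycle (A, C, E, I, J).
Repeating from the next unused element and collecting all non-trivial cycles gives (A, C, E, I, J)(B, G, F, D, H).

(A, C, E, I, J)(B, G, F, D, H)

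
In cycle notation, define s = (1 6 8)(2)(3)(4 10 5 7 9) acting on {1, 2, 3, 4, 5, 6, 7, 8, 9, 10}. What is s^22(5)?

5 lies in the 5-cycle (4 10 5 7 9).
Since the cycle has length 5, s^22 acts on it the same as s^2 (22 mod 5 = 2).
Advancing 2 steps from 5: 5 → 7 → 9.

9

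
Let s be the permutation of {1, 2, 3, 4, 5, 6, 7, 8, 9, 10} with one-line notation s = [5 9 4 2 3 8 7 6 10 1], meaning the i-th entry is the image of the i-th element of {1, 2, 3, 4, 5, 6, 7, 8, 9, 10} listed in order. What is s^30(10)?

Tracing 10 → 1 → … returns to 10 after 7 steps, so 10 lies in a 7-cycle (1 5 3 4 2 9 10).
Powers repeat with period 7 on this cycle, and 30 mod 7 = 2, so s^30(10) = s^2(10).
Stepping 2 places around the cycle: 10 → 1 → 5.

5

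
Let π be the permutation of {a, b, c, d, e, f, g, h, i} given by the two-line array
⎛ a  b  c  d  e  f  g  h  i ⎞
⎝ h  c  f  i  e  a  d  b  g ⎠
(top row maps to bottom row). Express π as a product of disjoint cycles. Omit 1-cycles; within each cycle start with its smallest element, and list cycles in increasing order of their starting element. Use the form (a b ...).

Iterating π from a gives a → h → b → c → f → a; that is the 5-cycle (a h b c f).
Continuing from each remaining unvisited element yields (a h b c f)(d i g).

(a h b c f)(d i g)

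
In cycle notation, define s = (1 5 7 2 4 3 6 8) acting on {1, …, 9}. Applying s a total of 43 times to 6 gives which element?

6 lies in the 8-cycle (1 5 7 2 4 3 6 8).
On an 8-cycle, s^8 is the identity, so s^43 = s^3 there (43 ≡ 3 mod 8).
Advancing 3 steps from 6: 6 → 8 → 1 → 5.

5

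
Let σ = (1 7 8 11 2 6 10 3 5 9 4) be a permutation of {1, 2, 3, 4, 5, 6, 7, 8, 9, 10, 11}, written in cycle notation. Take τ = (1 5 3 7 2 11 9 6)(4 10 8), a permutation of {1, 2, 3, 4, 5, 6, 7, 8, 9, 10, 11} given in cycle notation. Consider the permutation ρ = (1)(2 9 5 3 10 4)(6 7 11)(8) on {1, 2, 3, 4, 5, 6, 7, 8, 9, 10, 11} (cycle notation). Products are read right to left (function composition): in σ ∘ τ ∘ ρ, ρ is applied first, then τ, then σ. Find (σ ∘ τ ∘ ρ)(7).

(σ ∘ τ ∘ ρ)(7) = σ(τ(ρ(7))). ρ(7) = 11, then τ(11) = 9, then σ(9) = 4, so the result is 4.

4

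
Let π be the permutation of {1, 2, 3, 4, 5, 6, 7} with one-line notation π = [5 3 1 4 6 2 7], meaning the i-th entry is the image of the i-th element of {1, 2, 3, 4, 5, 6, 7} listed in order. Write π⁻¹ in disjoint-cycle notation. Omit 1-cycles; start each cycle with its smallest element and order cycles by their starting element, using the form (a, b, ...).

The cycle decomposition of π is (1, 5, 6, 2, 3).
The inverse reverses every cycle; in canonical form, π⁻¹ = (1, 3, 2, 6, 5).

(1, 3, 2, 6, 5)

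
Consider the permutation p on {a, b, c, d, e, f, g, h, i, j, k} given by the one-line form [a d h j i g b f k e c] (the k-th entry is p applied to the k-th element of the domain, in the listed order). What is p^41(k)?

c

Tracing k → c → … returns to k after 10 steps, so k lies in a 10-cycle (b, d, j, e, i, k, c, h, f, g).
Powers repeat with period 10 on this cycle, and 41 mod 10 = 1, so p^41(k) = p^1(k).
Advancing 1 step from k: k → c.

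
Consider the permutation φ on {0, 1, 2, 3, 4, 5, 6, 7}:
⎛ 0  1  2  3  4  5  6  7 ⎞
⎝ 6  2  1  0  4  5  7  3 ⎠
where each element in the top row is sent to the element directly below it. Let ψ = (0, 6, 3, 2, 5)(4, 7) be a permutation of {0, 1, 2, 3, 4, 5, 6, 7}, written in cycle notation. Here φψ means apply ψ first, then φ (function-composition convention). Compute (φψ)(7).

ψ(7) = 4, then φ(4) = 4; composing gives (φψ)(7) = 4.

4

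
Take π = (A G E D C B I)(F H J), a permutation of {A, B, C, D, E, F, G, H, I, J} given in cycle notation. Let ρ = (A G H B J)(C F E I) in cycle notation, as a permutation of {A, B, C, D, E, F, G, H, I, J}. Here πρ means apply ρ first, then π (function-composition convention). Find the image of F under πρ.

D

(πρ)(F) = π(ρ(F)). ρ(F) = E, then π(E) = D. So (πρ)(F) = D.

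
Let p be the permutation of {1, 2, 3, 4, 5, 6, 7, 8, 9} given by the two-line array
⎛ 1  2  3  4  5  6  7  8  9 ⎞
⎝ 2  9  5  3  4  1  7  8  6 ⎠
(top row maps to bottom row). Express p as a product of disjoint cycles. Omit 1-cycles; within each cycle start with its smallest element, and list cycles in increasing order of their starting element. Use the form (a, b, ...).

(1, 2, 9, 6)(3, 5, 4)

Start at 1 and follow images: 1 → 2 → 9 → 6 → 1, giving the cycle (1, 2, 9, 6).
Repeating from the next unused element and collecting all non-trivial cycles gives (1, 2, 9, 6)(3, 5, 4).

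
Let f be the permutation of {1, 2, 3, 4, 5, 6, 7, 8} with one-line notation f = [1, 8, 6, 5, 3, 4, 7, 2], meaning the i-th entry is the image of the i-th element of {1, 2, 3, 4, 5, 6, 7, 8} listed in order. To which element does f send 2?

2 is element number 2 of the domain, and entry number 2 of the one-line form is 8, so f(2) = 8.

8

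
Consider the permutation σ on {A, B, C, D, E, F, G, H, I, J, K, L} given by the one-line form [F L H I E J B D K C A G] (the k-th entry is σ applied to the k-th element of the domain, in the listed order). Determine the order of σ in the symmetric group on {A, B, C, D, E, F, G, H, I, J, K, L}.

24

The disjoint-cycle form of σ has cycle lengths 8, 3, 1.
The order is lcm(8, 3) = 24.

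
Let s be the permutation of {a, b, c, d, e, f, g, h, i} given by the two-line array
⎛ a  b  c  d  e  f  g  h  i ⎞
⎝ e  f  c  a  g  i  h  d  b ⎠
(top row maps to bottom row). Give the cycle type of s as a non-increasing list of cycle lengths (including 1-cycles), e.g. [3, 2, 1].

[5, 3, 1]

The disjoint cycles are (a, e, g, h, d)(b, f, i)(c), with lengths 5, 3, 1 in non-increasing order.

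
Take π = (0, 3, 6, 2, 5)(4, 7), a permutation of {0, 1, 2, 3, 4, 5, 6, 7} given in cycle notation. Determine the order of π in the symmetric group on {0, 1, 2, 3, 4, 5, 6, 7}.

The cycle type of π is (5, 2, 1).
The order is lcm(5, 2) = 10.

10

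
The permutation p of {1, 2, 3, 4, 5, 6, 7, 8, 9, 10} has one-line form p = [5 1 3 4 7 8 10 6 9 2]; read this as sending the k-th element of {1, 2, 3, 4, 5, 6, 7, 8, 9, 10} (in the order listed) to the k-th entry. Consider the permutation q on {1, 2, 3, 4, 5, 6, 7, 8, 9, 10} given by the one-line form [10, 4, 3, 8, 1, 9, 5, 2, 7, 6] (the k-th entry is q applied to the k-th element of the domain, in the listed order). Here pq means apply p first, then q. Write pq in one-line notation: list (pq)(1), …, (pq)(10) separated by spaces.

1 10 3 8 5 2 6 9 7 4

Chase each element through p then q: 1 → 5 → 1; 2 → 1 → 10; 3 → 3 → 3; 4 → 4 → 8; 5 → 7 → 5; 6 → 8 → 2; 7 → 10 → 6; 8 → 6 → 9; 9 → 9 → 7; 10 → 2 → 4.
So pq in one-line form is 1 10 3 8 5 2 6 9 7 4.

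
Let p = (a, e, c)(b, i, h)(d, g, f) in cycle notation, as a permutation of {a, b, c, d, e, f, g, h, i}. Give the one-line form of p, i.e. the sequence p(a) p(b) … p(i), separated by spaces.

e i a g c d f b h

Each element maps to the next entry in its cycle (wrapping to the front): a→e, b→i, c→a, d→g, e→c, f→d, g→f, h→b, i→h.
Listing these in domain order gives e i a g c d f b h.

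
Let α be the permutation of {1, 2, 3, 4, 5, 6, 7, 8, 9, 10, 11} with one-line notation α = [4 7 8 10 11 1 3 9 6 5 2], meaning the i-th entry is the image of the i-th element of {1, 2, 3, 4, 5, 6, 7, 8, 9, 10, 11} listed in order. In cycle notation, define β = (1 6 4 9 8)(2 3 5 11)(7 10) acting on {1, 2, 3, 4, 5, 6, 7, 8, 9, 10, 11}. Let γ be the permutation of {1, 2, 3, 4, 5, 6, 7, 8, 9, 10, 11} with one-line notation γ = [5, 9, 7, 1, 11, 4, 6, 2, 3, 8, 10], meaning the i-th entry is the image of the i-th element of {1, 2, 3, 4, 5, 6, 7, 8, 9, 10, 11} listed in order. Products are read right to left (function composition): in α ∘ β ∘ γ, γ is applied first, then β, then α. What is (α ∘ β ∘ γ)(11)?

3

Apply the permutations in order: γ(11) = 10, then β(10) = 7, then α(7) = 3. So (α ∘ β ∘ γ)(11) = 3.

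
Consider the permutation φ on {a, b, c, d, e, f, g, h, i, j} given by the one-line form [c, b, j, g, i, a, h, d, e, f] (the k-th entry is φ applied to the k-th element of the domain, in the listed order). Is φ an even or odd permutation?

In disjoint-cycle form the cycle lengths are 4, 3, 2, 1.
A cycle is odd iff its length is even; φ has 2 even-length cycles, so sgn(φ) = (−1)^2 and φ is even.

even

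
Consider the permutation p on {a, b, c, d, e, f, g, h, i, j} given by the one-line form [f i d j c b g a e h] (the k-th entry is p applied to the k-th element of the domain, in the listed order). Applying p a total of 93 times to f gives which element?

e

Tracing f → b → … returns to f after 9 steps, so f lies in a 9-cycle (a, f, b, i, e, c, d, j, h).
Since the cycle has length 9, p^93 acts on it the same as p^3 (93 mod 9 = 3).
Stepping 3 places around the cycle: f → b → i → e.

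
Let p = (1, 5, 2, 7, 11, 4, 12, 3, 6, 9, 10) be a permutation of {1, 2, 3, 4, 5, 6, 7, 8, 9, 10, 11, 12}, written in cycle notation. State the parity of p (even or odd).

The cycle lengths are 11, 1.
A cycle of length ℓ contributes ℓ−1 transpositions, so p is a product of 10 transpositions — even.

even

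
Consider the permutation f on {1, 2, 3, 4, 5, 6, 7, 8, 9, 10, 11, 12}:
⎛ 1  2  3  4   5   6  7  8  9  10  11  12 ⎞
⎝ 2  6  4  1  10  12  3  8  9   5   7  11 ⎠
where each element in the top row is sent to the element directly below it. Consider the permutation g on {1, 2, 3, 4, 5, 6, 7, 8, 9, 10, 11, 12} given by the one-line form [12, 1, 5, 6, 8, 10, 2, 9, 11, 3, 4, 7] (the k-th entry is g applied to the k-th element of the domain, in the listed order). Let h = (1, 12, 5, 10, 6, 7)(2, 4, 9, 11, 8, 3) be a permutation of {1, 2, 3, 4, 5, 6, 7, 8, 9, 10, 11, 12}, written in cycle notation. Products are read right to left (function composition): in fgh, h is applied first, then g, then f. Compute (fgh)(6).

6

Chase 6: h(6) = 7; g(7) = 2; f(2) = 6. Hence (fgh)(6) = 6.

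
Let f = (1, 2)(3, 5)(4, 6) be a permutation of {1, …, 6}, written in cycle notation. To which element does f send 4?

Within (4, 6), 4 ↦ 6.

6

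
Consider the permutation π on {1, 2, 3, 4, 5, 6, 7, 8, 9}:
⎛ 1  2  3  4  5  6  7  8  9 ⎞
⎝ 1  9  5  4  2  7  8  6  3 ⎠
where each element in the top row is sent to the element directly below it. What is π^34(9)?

5

Tracing 9 → 3 → … returns to 9 after 4 steps, so 9 lies in a 4-cycle (2, 9, 3, 5).
Since the cycle has length 4, π^34 acts on it the same as π^2 (34 mod 4 = 2).
Stepping 2 places around the cycle: 9 → 3 → 5.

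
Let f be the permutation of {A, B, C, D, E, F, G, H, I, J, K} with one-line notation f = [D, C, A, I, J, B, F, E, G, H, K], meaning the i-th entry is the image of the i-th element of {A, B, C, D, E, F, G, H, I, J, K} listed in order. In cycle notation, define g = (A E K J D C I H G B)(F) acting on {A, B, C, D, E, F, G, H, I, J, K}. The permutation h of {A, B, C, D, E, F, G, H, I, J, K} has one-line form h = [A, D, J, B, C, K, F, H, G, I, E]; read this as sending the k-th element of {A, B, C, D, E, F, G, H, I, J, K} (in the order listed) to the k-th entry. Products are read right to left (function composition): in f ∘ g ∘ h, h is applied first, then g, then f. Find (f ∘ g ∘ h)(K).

K

Apply the permutations in order: h(K) = E, then g(E) = K, then f(K) = K. So (f ∘ g ∘ h)(K) = K.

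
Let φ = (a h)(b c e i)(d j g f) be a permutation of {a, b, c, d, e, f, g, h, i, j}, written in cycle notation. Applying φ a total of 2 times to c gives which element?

c lies in the 4-cycle (b c e i).
Stepping 2 places around the cycle: c → e → i.

i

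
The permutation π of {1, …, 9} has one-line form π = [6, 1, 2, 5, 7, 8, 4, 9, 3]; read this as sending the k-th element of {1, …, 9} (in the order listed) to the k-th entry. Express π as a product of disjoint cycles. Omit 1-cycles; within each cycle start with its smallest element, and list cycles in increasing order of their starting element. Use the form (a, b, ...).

Iterating π from 1 gives 1 → 6 → 8 → 9 → 3 → 2 → 1; that is the 6-cycle (1, 6, 8, 9, 3, 2).
Repeating from the next unused element and collecting all non-trivial cycles gives (1, 6, 8, 9, 3, 2)(4, 5, 7).

(1, 6, 8, 9, 3, 2)(4, 5, 7)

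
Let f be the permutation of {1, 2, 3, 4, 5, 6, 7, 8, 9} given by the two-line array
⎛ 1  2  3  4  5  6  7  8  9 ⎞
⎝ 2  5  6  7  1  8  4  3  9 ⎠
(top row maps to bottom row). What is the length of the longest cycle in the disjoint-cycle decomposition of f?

Decomposing into disjoint cycles gives (1, 2, 5)(3, 6, 8)(4, 7); the longest has length 3.

3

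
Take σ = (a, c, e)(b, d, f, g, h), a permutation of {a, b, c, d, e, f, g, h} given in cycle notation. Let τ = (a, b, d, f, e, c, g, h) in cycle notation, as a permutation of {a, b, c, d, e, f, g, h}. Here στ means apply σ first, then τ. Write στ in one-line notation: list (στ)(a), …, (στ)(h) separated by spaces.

Chase each element through σ then τ: a → c → g; b → d → f; c → e → c; d → f → e; e → a → b; f → g → h; g → h → a; h → b → d.
Collecting the images, στ = [g f c e b h a d].

g f c e b h a d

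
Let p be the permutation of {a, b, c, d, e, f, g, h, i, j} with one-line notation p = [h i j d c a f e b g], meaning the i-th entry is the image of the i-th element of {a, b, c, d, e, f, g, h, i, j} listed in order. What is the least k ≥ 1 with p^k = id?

Decomposing into disjoint cycles gives cycle lengths 7, 2, 1.
The order of p is the least common multiple of its cycle lengths: lcm(7, 2) = 14.

14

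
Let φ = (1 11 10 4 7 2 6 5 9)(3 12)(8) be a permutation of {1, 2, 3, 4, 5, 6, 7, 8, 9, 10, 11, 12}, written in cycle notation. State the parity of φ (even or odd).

odd

The cycle lengths are 9, 2, 1.
A cycle is odd iff its length is even; φ has 1 even-length cycle, so sgn(φ) = (−1)^1 and φ is odd.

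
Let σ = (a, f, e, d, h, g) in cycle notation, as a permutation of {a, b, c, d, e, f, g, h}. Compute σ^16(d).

d lies in the 6-cycle (a, f, e, d, h, g).
Powers repeat with period 6 on this cycle, and 16 mod 6 = 4, so σ^16(d) = σ^4(d).
Stepping 4 places around the cycle: d → h → g → a → f.

f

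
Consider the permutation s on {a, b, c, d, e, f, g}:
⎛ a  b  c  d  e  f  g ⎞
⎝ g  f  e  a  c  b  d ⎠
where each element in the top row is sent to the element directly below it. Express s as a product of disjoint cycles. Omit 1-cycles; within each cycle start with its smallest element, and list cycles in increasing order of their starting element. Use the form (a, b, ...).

Iterating s from a gives a → g → d → a; that is the 3-cycle (a, g, d).
Repeating from the next unused element and collecting all non-trivial cycles gives (a, g, d)(b, f)(c, e).

(a, g, d)(b, f)(c, e)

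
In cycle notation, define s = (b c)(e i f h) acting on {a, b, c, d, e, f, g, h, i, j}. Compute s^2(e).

f

e lies in the 4-cycle (e i f h).
Stepping 2 places around the cycle: e → i → f.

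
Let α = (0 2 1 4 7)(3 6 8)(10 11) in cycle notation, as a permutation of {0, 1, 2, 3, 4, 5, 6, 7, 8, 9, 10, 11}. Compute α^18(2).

7

2 lies in the 5-cycle (0 2 1 4 7).
Since the cycle has length 5, α^18 acts on it the same as α^3 (18 mod 5 = 3).
Stepping 3 places around the cycle: 2 → 1 → 4 → 7.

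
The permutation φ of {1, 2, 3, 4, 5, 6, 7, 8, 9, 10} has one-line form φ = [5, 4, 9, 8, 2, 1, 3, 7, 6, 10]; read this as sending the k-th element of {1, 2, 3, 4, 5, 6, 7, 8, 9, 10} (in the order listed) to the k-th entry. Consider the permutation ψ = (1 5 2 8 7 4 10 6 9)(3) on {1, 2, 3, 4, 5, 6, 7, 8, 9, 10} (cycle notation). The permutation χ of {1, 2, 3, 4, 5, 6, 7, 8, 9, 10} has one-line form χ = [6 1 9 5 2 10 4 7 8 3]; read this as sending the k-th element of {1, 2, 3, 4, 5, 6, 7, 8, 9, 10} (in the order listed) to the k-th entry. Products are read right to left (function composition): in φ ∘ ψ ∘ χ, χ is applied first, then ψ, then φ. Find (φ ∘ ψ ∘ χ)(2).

(φ ∘ ψ ∘ χ)(2) = φ(ψ(χ(2))). χ(2) = 1, then ψ(1) = 5, then φ(5) = 2, so the result is 2.

2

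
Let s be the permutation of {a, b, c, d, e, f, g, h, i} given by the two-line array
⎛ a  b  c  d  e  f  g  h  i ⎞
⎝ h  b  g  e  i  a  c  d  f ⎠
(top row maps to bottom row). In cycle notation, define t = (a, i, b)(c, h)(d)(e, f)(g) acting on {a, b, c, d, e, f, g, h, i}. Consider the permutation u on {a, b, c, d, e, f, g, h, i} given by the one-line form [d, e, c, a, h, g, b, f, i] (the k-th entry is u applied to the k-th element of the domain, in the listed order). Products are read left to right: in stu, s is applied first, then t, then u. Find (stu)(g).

Apply the permutations in order: s(g) = c, then t(c) = h, then u(h) = f. So (stu)(g) = f.

f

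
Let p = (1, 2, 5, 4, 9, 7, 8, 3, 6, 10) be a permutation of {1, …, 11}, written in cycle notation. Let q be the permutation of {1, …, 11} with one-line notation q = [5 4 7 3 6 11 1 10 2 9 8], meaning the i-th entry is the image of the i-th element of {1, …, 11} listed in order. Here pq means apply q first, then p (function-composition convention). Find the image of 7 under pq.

2

(pq)(7) = p(q(7)). q(7) = 1, then p(1) = 2. So (pq)(7) = 2.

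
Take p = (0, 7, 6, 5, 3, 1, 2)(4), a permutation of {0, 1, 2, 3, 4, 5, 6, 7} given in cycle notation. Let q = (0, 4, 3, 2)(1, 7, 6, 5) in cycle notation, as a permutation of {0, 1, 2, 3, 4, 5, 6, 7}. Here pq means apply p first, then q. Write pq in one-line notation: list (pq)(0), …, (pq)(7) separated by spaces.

For each element, apply p then q: 0 → 7 → 6; 1 → 2 → 0; 2 → 0 → 4; 3 → 1 → 7; 4 → 4 → 3; 5 → 3 → 2; 6 → 5 → 1; 7 → 6 → 5.
So pq in one-line form is 6 0 4 7 3 2 1 5.

6 0 4 7 3 2 1 5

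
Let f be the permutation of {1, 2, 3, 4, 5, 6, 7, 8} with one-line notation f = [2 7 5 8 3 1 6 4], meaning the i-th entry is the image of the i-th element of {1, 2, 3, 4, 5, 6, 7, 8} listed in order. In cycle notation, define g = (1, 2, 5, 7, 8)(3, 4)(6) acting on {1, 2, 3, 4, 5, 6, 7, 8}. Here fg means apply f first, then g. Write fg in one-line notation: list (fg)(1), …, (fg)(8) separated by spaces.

(fg)(x) = g(f(x)). Computing each image: g(f(1)) = g(2) = 5, g(f(2)) = g(7) = 8, g(f(3)) = g(5) = 7, g(f(4)) = g(8) = 1, g(f(5)) = g(3) = 4, g(f(6)) = g(1) = 2, g(f(7)) = g(6) = 6, g(f(8)) = g(4) = 3.
Hence fg = [5 8 7 1 4 2 6 3].

5 8 7 1 4 2 6 3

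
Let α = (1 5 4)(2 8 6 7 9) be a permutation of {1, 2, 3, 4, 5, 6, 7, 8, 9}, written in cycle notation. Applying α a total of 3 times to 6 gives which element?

6 lies in the 5-cycle (2 8 6 7 9).
Advancing 3 steps from 6: 6 → 7 → 9 → 2.

2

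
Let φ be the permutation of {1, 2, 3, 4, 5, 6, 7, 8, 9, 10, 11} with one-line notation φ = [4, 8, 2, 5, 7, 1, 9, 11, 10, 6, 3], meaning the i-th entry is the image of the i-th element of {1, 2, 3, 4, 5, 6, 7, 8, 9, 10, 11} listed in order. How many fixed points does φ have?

No element satisfies φ(x) = x, so there are 0 fixed points.

0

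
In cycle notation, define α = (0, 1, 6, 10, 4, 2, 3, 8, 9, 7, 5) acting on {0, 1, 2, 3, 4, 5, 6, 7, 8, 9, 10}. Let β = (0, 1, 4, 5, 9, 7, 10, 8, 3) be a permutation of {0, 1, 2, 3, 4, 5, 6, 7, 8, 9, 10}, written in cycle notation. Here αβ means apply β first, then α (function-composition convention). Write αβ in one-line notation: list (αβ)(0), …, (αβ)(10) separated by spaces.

Chase each element through β then α: 0 → 1 → 6; 1 → 4 → 2; 2 → 2 → 3; 3 → 0 → 1; 4 → 5 → 0; 5 → 9 → 7; 6 → 6 → 10; 7 → 10 → 4; 8 → 3 → 8; 9 → 7 → 5; 10 → 8 → 9.
So αβ in one-line form is 6 2 3 1 0 7 10 4 8 5 9.

6 2 3 1 0 7 10 4 8 5 9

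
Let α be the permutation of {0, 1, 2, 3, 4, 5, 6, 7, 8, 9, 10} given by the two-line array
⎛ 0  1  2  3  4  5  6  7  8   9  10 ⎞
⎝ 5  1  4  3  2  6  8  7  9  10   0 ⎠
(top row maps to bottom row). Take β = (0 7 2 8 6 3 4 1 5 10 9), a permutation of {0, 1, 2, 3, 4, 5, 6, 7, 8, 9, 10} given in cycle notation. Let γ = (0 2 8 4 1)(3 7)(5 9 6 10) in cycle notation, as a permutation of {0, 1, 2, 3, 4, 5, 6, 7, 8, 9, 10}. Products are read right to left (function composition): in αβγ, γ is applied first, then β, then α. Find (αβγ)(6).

Apply the permutations in order: γ(6) = 10, then β(10) = 9, then α(9) = 10. So (αβγ)(6) = 10.

10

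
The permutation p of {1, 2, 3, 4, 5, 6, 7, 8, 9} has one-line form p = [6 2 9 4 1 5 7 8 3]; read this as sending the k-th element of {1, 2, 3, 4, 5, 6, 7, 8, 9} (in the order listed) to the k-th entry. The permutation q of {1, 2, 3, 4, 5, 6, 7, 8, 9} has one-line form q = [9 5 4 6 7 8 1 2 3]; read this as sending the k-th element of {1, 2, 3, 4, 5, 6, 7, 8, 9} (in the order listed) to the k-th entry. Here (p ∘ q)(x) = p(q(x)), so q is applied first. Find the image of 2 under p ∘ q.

First apply q: q(2) = 5, then p(5) = 1. Thus (p ∘ q)(2) = 1.

1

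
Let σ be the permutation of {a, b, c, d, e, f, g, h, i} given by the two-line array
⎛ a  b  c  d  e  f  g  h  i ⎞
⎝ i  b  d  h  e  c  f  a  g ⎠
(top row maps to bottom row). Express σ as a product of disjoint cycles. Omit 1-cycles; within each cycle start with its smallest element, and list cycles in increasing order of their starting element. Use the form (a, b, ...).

Iterating σ from a gives a → i → g → f → c → d → h → a; that is the 7-cycle (a, i, g, f, c, d, h).
Repeating from the next unused element and collecting all non-trivial cycles gives (a, i, g, f, c, d, h).

(a, i, g, f, c, d, h)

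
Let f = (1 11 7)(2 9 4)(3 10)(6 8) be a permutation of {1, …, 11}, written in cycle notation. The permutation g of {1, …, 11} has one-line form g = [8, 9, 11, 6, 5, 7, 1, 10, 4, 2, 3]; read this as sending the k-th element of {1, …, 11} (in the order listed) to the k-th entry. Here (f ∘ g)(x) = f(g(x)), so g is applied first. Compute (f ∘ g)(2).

g(2) = 9, then f(9) = 4; composing gives (f ∘ g)(2) = 4.

4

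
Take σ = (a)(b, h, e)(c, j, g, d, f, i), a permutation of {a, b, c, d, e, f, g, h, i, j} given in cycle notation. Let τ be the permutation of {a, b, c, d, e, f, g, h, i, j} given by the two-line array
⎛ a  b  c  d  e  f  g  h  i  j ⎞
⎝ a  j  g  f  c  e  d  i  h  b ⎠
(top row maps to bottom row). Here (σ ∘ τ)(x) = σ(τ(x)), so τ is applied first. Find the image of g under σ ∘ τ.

(σ ∘ τ)(g) = σ(τ(g)). τ(g) = d, then σ(d) = f. So (σ ∘ τ)(g) = f.

f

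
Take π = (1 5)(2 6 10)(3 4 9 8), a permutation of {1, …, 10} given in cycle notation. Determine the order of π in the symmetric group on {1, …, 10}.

12

The cycle type of π is (4, 3, 2, 1).
Since disjoint cycles commute, ord(π) = lcm(4, 3, 2) = 12.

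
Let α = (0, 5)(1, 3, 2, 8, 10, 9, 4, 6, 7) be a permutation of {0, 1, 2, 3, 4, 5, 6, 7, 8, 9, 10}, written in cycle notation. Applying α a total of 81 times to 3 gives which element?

3 lies in the 9-cycle (1, 3, 2, 8, 10, 9, 4, 6, 7).
On a 9-cycle, α^9 is the identity, so α^81 = α^0 there (81 ≡ 0 mod 9).
So α^81(3) = 3.

3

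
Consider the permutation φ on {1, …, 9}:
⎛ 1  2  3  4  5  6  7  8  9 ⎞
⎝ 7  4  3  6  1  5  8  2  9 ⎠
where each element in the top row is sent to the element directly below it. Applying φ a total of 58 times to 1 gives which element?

8

Tracing 1 → 7 → … returns to 1 after 7 steps, so 1 lies in a 7-cycle (1 7 8 2 4 6 5).
Since the cycle has length 7, φ^58 acts on it the same as φ^2 (58 mod 7 = 2).
Stepping 2 places around the cycle: 1 → 7 → 8.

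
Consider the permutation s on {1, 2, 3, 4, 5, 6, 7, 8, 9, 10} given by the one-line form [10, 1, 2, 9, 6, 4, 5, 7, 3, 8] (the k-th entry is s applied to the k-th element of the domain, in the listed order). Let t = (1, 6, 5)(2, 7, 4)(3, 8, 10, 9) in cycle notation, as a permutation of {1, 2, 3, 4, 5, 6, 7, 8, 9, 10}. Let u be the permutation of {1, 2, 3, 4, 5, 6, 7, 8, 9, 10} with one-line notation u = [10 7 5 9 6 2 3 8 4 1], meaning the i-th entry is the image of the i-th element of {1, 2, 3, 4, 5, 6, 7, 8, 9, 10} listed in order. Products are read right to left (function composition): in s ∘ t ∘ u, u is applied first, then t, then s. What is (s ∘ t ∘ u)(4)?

2

Apply the permutations in order: u(4) = 9, then t(9) = 3, then s(3) = 2. So (s ∘ t ∘ u)(4) = 2.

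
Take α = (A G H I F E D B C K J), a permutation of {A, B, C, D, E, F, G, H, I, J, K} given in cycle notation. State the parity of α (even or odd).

even

The cycle lengths are 11.
A cycle of length ℓ contributes ℓ−1 transpositions, so α is a product of 10 transpositions — even.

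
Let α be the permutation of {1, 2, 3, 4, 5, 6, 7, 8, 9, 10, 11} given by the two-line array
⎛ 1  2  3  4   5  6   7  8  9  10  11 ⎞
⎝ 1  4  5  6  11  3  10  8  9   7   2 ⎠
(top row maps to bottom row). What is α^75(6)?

Tracing 6 → 3 → … returns to 6 after 6 steps, so 6 lies in a 6-cycle (2 4 6 3 5 11).
On a 6-cycle, α^6 is the identity, so α^75 = α^3 there (75 ≡ 3 mod 6).
Stepping 3 places around the cycle: 6 → 3 → 5 → 11.

11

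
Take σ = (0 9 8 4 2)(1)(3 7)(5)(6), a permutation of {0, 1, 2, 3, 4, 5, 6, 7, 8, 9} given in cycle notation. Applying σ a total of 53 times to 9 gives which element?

9 lies in the 5-cycle (0 9 8 4 2).
Since the cycle has length 5, σ^53 acts on it the same as σ^3 (53 mod 5 = 3).
Advancing 3 steps from 9: 9 → 8 → 4 → 2.

2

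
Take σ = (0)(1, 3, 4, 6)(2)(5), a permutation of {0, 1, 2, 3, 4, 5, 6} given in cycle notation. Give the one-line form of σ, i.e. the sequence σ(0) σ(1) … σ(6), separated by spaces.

0 3 2 4 6 5 1

Reading each image from the cycles: 0→0, 1→3, 2→2, 3→4, 4→6, 5→5, 6→1.
Listing these in domain order gives 0 3 2 4 6 5 1.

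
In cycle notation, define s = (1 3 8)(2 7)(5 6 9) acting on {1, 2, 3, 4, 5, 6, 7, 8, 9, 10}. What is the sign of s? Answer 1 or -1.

The cycle lengths are 3, 3, 2, 1, 1.
A cycle is odd iff its length is even; s has 1 even-length cycle, so sgn(s) = (−1)^1 and s is odd.

-1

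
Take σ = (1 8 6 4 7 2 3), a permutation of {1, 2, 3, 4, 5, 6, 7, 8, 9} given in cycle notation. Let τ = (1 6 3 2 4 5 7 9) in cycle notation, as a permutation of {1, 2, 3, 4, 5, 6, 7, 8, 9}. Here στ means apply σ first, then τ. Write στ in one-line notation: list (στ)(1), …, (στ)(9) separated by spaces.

(στ)(x) = τ(σ(x)). Computing each image: τ(σ(1)) = τ(8) = 8, τ(σ(2)) = τ(3) = 2, τ(σ(3)) = τ(1) = 6, τ(σ(4)) = τ(7) = 9, τ(σ(5)) = τ(5) = 7, τ(σ(6)) = τ(4) = 5, τ(σ(7)) = τ(2) = 4, τ(σ(8)) = τ(6) = 3, τ(σ(9)) = τ(9) = 1.
Hence στ = [8 2 6 9 7 5 4 3 1].

8 2 6 9 7 5 4 3 1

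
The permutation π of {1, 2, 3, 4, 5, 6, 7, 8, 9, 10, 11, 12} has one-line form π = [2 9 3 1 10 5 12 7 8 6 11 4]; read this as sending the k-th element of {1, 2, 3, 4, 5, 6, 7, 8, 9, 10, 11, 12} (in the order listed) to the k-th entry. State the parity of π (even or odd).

In disjoint-cycle form the cycle lengths are 7, 3, 1, 1.
A cycle of length ℓ contributes ℓ−1 transpositions, so π is a product of 6 + 2 = 8 transpositions — even.

even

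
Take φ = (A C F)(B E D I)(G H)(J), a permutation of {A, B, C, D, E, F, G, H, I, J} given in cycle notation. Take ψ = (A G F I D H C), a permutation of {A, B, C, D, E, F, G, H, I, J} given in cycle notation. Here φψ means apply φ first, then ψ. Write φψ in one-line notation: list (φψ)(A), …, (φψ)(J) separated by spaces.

For each element, apply φ then ψ: A → C → A; B → E → E; C → F → I; D → I → D; E → D → H; F → A → G; G → H → C; H → G → F; I → B → B; J → J → J.
Collecting the images, φψ = [A E I D H G C F B J].

A E I D H G C F B J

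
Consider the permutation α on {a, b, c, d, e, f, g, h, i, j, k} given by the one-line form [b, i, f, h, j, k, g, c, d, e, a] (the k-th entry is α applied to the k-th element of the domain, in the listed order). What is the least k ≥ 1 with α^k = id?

8

Decomposing into disjoint cycles gives cycle lengths 8, 2, 1.
The order of α is the least common multiple of its cycle lengths: lcm(8, 2) = 8.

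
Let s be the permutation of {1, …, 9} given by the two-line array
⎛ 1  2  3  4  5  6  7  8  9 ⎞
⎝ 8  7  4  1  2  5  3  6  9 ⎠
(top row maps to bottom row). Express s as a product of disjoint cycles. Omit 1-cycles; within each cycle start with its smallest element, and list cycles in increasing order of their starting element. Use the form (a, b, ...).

(1, 8, 6, 5, 2, 7, 3, 4)

Iterating s from 1 gives 1 → 8 → 6 → 5 → 2 → 7 → 3 → 4 → 1; that is the 8-cycle (1, 8, 6, 5, 2, 7, 3, 4).
Repeating from the next unused element and collecting all non-trivial cycles gives (1, 8, 6, 5, 2, 7, 3, 4).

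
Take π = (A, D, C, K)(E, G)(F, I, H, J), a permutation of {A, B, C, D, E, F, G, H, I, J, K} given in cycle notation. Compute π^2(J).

J lies in the 4-cycle (F, I, H, J).
Advancing 2 steps from J: J → F → I.

I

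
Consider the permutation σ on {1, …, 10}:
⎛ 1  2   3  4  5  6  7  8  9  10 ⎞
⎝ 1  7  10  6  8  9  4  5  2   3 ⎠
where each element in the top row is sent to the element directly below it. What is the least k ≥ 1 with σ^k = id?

10

Writing σ as disjoint cycles, the cycle lengths are 5, 2, 2, 1.
The order of σ is the least common multiple of its cycle lengths: lcm(5, 2, 2) = 10.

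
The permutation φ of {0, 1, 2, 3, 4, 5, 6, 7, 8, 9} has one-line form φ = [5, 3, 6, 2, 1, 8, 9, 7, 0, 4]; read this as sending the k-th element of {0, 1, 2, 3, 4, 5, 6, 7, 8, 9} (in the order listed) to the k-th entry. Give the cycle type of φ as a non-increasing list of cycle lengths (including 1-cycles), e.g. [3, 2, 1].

The disjoint cycles are (0 5 8)(1 3 2 6 9 4)(7), with lengths 6, 3, 1 in non-increasing order.

[6, 3, 1]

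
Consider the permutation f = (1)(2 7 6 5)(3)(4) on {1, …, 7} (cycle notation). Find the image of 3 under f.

3

The 1-cycle (3) fixes 3, so f(3) = 3.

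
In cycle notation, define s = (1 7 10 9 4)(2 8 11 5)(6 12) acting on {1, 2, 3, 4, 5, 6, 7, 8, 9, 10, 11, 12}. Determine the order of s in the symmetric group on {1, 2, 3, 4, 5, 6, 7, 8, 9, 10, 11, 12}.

20

The disjoint cycles have lengths 5, 4, 2, 1.
Since disjoint cycles commute, ord(s) = lcm(5, 4, 2) = 20.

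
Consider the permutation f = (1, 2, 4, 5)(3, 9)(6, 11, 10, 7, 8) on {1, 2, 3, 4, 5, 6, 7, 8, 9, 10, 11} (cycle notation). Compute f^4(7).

7 lies in the 5-cycle (6, 11, 10, 7, 8).
Stepping 4 places around the cycle: 7 → 8 → 6 → 11 → 10.

10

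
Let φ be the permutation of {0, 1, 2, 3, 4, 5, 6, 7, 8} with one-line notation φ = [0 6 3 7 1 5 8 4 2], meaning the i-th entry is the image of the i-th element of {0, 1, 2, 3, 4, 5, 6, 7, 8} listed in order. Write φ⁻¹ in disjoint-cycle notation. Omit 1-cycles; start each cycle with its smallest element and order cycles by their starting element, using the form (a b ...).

(1 4 7 3 2 8 6)

First write φ in disjoint cycles: (1 6 8 2 3 7 4).
Reversing each cycle (and rotating so the smallest element leads) gives φ⁻¹ = (1 4 7 3 2 8 6).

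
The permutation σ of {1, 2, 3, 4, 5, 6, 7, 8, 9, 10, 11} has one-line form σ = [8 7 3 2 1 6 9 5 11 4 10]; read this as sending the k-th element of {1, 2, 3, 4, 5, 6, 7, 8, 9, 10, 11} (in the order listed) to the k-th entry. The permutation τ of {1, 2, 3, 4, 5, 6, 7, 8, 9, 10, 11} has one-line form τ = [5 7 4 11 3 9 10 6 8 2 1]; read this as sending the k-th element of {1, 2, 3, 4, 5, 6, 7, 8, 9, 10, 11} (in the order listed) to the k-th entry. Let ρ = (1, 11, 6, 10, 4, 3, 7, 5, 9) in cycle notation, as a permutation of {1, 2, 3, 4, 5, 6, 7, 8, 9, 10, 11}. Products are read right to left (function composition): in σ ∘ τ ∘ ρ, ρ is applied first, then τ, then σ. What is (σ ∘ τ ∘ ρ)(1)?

8

Chase 1: ρ(1) = 11; τ(11) = 1; σ(1) = 8. Hence (σ ∘ τ ∘ ρ)(1) = 8.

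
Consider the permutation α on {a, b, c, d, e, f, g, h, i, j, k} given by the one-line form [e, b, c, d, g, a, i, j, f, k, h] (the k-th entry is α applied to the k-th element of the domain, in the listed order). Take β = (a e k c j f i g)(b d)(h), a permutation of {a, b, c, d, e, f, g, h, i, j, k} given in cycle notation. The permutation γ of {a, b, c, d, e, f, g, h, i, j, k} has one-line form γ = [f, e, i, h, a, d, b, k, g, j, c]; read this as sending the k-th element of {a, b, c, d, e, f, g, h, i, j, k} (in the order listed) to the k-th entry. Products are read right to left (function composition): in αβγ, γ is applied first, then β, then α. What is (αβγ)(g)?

d

Apply the permutations in order: γ(g) = b, then β(b) = d, then α(d) = d. So (αβγ)(g) = d.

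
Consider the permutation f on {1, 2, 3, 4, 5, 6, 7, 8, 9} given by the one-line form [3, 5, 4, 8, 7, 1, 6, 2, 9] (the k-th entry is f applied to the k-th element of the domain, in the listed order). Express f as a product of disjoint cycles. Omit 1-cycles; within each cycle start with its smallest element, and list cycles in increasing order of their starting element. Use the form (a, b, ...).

From 1: 1 → 3 → 4 → 8 → 2 → 5 → 7 → 6 → 1, closing the cycle (1, 3, 4, 8, 2, 5, 7, 6).
Repeating from the next unused element and collecting all non-trivial cycles gives (1, 3, 4, 8, 2, 5, 7, 6).

(1, 3, 4, 8, 2, 5, 7, 6)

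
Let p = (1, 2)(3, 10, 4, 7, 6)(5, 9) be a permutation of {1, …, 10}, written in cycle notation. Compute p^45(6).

6 lies in the 5-cycle (3, 10, 4, 7, 6).
Powers repeat with period 5 on this cycle, and 45 mod 5 = 0, so p^45(6) = p^0(6).
So p^45(6) = 6.

6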